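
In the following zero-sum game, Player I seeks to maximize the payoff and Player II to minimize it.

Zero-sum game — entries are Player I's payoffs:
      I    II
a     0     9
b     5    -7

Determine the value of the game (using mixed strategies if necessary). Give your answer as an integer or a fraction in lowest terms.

Row minima are 0 and -7, so Player I's maximin is 0; column maxima are 5 and 9, so Player II's minimax is 5. These differ, so the equilibrium is in mixed strategies.
Let Player I play a with probability p. Player II is indifferent when 5(1−p) = 9p − 7(1−p), giving p = 4/7.
Let Player II play I with probability q. Player I is indifferent when 9(1−q) = 5q − 7(1−q), giving q = 16/21.
The value is 0·(16/21) + (9)·(5/21) = 15/7.

15/7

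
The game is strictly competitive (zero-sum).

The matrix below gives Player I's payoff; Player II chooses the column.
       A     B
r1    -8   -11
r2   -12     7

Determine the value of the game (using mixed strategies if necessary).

-94/11

Row minima are -11 and -12, so Player I's maximin is -11; column maxima are -8 and 7, so Player II's minimax is -8. These differ, so the equilibrium is in mixed strategies.
Let Player I play r1 with probability p. Player II is indifferent when −8p − 12(1−p) = −11p + 7(1−p), giving p = 19/22.
Let Player II play A with probability q. Player I is indifferent when −8q − 11(1−q) = −12q + 7(1−q), giving q = 9/11.
The value is -8·(9/11) + (-11)·(2/11) = -94/11.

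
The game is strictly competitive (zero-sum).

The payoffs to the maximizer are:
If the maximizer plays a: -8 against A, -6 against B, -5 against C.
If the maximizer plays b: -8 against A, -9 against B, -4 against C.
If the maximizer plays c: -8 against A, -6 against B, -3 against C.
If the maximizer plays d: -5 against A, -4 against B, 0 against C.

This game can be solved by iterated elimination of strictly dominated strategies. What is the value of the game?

-5

Row b is strictly dominated by row d (-5>-8, -4>-9, 0>-4); eliminate b.
Row a is strictly dominated by row d (-5>-8, -4>-6, 0>-5); eliminate a.
Row c is strictly dominated by row d (-5>-8, -4>-6, 0>-3); eliminate c.
Column B is strictly dominated by A for the minimizer (-5<-4); eliminate B.
Column C is strictly dominated by A for the minimizer (-5<0); eliminate C.
Only (d, A) remains, with payoff -5.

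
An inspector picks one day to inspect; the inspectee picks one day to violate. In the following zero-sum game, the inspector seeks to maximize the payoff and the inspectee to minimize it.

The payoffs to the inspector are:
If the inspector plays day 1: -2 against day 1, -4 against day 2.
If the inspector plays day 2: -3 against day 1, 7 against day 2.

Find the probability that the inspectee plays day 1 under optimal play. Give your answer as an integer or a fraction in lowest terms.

11/12

Row minima are -4 and -3, so the inspector's maximin is -3; column maxima are -2 and 7, so the inspectee's minimax is -2. These differ, so the equilibrium is in mixed strategies.
Let the inspectee play day 1 with probability q. The inspector is indifferent when −2q − 4(1−q) = −3q + 7(1−q), giving q = 11/12.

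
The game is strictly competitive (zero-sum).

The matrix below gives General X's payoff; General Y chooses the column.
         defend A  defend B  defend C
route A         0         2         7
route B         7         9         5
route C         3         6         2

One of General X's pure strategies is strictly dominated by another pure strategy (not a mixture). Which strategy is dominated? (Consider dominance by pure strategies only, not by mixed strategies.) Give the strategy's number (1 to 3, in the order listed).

Compare route C with route B: 7 > 3, 9 > 6, 5 > 2.
So route B strictly dominates route C for General X; route C is strictly dominated.

3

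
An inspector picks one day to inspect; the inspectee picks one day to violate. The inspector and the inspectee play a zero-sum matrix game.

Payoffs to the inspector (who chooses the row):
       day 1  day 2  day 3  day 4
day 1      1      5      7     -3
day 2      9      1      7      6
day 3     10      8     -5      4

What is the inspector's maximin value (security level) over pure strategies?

The worst-case payoff for each row is day 1: -3, day 2: 1, day 3: -5.
The best of these is 1.

1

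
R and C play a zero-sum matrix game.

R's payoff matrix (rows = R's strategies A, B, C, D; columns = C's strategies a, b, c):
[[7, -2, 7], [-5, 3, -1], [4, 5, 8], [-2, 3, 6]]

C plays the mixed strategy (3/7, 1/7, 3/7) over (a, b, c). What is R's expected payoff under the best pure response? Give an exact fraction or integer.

A: (7)·(3/7) + (-2)·(1/7) + (7)·(3/7) = 40/7.
B: (-5)·(3/7) + (3)·(1/7) + (-1)·(3/7) = -15/7.
C: (4)·(3/7) + (5)·(1/7) + (8)·(3/7) = 41/7.
D: (-2)·(3/7) + (3)·(1/7) + (6)·(3/7) = 15/7.
The best pure response is C with expected payoff 41/7.

41/7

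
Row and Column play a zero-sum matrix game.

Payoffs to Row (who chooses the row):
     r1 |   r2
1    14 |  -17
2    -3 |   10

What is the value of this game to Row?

89/44

Row minima are -17 and -3, so Row's maximin is -3; column maxima are 14 and 10, so Column's minimax is 10. These differ, so the equilibrium is in mixed strategies.
Let Row play 1 with probability p. Column is indifferent when 14p − 3(1−p) = −17p + 10(1−p), giving p = 13/44.
Let Column play r1 with probability q. Row is indifferent when 14q − 17(1−q) = −3q + 10(1−q), giving q = 27/44.
The value is 14·(27/44) + (-17)·(17/44) = 89/44.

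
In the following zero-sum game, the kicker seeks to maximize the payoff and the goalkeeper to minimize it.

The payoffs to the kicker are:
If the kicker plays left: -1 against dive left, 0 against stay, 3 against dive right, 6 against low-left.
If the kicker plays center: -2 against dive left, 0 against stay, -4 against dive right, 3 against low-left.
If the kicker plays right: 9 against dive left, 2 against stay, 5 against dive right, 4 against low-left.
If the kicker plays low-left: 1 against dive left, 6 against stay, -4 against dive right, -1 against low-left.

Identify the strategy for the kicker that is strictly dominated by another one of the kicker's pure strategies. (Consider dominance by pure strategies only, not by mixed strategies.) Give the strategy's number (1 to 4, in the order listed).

Compare center with right: 9 > -2, 2 > 0, 5 > -4, 4 > 3.
So right strictly dominates center for the kicker; center is strictly dominated.

2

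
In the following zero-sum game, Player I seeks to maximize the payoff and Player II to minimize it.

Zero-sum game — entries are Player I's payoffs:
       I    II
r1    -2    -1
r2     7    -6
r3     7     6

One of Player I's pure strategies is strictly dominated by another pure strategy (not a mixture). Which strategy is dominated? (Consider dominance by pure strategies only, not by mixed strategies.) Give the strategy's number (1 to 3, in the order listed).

1

Compare r1 with r3: 7 > -2, 6 > -1.
So r3 strictly dominates r1 for Player I; r1 is strictly dominated.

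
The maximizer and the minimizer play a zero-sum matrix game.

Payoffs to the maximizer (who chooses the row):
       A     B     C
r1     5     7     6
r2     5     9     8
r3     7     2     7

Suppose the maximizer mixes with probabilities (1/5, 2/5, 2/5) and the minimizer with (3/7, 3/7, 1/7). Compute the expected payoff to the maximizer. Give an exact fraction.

Against (3/7, 3/7, 1/7), each row's expected payoff is r1: 6; r2: 50/7; r3: 34/7.
Taking the (1/5, 2/5, 2/5)-weighted average: (1/5)·(6) + (2/5)·(50/7) + (2/5)·(34/7) = 6.

6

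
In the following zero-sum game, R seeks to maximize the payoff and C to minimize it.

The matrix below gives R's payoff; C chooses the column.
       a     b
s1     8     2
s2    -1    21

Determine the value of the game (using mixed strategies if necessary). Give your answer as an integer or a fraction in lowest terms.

Row minima are 2 and -1, so R's maximin is 2; column maxima are 8 and 21, so C's minimax is 8. These differ, so the equilibrium is in mixed strategies.
Let R play s1 with probability p. C is indifferent when 8p − (1−p) = 2p + 21(1−p), giving p = 11/14.
Let C play a with probability q. R is indifferent when 8q + 2(1−q) = −q + 21(1−q), giving q = 19/28.
The value is 8·(19/28) + (2)·(9/28) = 85/14.

85/14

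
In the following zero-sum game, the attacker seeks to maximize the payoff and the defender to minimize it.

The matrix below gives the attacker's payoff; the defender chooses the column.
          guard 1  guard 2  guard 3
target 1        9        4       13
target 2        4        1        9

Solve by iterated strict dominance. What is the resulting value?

Column guard 3 is strictly dominated by guard 1 for the defender (9<13, 4<9); eliminate guard 3.
Row target 2 is strictly dominated by row target 1 (9>4, 4>1); eliminate target 2.
Column guard 1 is strictly dominated by guard 2 for the defender (4<9); eliminate guard 1.
Only (target 1, guard 2) remains, with payoff 4.

4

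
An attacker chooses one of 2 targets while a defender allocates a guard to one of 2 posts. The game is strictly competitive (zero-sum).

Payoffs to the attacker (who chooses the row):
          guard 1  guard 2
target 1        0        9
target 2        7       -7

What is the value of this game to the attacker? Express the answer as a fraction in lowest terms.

63/23

Row minima are 0 and -7, so the attacker's maximin is 0; column maxima are 7 and 9, so the defender's minimax is 7. These differ, so the equilibrium is in mixed strategies.
Let the attacker play target 1 with probability p. The defender is indifferent when 7(1−p) = 9p − 7(1−p), giving p = 14/23.
Let the defender play guard 1 with probability q. The attacker is indifferent when 9(1−q) = 7q − 7(1−q), giving q = 16/23.
The value is 0·(16/23) + (9)·(7/23) = 63/23.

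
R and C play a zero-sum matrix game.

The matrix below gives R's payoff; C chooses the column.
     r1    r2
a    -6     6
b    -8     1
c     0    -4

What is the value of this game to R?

-3/2

Row b is strictly dominated by row a, so R never plays it.
The remaining 2×2 game on (a, c) × (r1, r2) has no saddle point. Let R play a with probability p; indifference gives −6p = 6p − 4(1−p), so p = 1/4.
Similarly C's optimal q on r1 is 5/8, and the value is -6·(5/8) + (6)·(3/8) = -3/2.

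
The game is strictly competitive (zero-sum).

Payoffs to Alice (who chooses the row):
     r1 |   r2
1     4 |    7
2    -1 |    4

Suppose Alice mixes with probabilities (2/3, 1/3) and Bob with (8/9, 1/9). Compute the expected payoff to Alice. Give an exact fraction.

Against (8/9, 1/9), each row's expected payoff is 1: 13/3; 2: -4/9.
Taking the (2/3, 1/3)-weighted average: (2/3)·(13/3) + (1/3)·(-4/9) = 74/27.

74/27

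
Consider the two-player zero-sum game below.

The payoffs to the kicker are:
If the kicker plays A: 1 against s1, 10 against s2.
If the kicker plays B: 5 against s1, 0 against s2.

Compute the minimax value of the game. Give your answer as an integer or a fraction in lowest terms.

25/7

Row minima are 1 and 0, so the kicker's maximin is 1; column maxima are 5 and 10, so the goalkeeper's minimax is 5. These differ, so the equilibrium is in mixed strategies.
Let the kicker play A with probability p. The goalkeeper is indifferent when p + 5(1−p) = 10p, giving p = 5/14.
Let the goalkeeper play s1 with probability q. The kicker is indifferent when q + 10(1−q) = 5q, giving q = 5/7.
The value is 1·(5/7) + (10)·(2/7) = 25/7.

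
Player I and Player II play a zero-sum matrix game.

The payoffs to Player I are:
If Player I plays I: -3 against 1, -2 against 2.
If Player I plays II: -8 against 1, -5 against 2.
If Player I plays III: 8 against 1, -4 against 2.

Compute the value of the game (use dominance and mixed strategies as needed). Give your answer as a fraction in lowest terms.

-28/13

Row II is strictly dominated by row I, so Player I never plays it.
The remaining 2×2 game on (I, III) × (1, 2) has no saddle point. Let Player I play I with probability p; indifference gives −3p + 8(1−p) = −2p − 4(1−p), so p = 12/13.
Similarly Player II's optimal q on 1 is 2/13, and the value is -3·(2/13) + (-2)·(11/13) = -28/13.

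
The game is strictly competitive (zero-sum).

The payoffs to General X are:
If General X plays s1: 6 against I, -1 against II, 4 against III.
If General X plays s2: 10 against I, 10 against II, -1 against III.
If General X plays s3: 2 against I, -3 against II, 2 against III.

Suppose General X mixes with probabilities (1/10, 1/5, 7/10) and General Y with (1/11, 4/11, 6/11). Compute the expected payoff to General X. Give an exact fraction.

Against (1/11, 4/11, 6/11), each row's expected payoff is s1: 26/11; s2: 4; s3: 2/11.
Taking the (1/10, 1/5, 7/10)-weighted average: (1/10)·(26/11) + (1/5)·(4) + (7/10)·(2/11) = 64/55.

64/55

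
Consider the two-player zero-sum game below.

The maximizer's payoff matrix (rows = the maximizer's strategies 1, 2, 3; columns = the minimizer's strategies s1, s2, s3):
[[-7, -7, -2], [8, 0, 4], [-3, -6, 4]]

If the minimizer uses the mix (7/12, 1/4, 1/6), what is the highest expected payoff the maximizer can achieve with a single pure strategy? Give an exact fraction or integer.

1: (-7)·(7/12) + (-7)·(1/4) + (-2)·(1/6) = -37/6.
2: (8)·(7/12) + (0)·(1/4) + (4)·(1/6) = 16/3.
3: (-3)·(7/12) + (-6)·(1/4) + (4)·(1/6) = -31/12.
The best pure response is 2 with expected payoff 16/3.

16/3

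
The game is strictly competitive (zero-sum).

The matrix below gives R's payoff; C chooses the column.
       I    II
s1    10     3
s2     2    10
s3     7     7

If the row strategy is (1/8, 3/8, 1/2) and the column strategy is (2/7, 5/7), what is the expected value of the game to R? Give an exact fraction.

393/56

Against (2/7, 5/7), each row's expected payoff is s1: 5; s2: 54/7; s3: 7.
Taking the (1/8, 3/8, 1/2)-weighted average: (1/8)·(5) + (3/8)·(54/7) + (1/2)·(7) = 393/56.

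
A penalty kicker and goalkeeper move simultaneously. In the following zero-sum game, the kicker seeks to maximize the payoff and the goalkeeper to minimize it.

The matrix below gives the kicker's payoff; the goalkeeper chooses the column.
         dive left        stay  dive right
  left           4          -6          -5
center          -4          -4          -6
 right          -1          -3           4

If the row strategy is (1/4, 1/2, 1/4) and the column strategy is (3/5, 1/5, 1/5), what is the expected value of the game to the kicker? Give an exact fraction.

Against (3/5, 1/5, 1/5), each row's expected payoff is left: 1/5; center: -22/5; right: -2/5.
Taking the (1/4, 1/2, 1/4)-weighted average: (1/4)·(1/5) + (1/2)·(-22/5) + (1/4)·(-2/5) = -9/4.

-9/4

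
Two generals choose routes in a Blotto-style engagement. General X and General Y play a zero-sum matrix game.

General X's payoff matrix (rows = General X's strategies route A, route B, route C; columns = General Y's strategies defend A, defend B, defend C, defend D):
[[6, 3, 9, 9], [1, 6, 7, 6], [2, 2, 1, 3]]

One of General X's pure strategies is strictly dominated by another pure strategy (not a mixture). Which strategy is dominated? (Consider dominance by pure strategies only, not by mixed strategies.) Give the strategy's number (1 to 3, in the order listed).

3

Compare route C with route A: 6 > 2, 3 > 2, 9 > 1, 9 > 3.
So route A strictly dominates route C for General X; route C is strictly dominated.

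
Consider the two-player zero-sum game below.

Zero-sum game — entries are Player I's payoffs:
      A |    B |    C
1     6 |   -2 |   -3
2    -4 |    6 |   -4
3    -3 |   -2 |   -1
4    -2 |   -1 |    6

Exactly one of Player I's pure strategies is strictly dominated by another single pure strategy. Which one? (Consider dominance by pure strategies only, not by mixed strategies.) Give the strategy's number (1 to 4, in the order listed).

3

Compare 3 with 4: -2 > -3, -1 > -2, 6 > -1.
So 4 strictly dominates 3 for Player I; 3 is strictly dominated.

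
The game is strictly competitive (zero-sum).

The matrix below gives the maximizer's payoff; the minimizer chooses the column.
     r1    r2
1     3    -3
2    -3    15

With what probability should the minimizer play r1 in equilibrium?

3/4

Row minima are -3 and -3, so the maximizer's maximin is -3; column maxima are 3 and 15, so the minimizer's minimax is 3. These differ, so the equilibrium is in mixed strategies.
Let the minimizer play r1 with probability q. The maximizer is indifferent when 3q − 3(1−q) = −3q + 15(1−q), giving q = 3/4.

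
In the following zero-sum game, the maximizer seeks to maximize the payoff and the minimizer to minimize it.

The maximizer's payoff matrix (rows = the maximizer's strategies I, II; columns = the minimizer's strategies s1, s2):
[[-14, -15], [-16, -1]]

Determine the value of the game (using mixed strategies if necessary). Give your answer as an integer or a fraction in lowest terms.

-113/8

Row minima are -15 and -16, so the maximizer's maximin is -15; column maxima are -14 and -1, so the minimizer's minimax is -14. These differ, so the equilibrium is in mixed strategies.
Let the maximizer play I with probability p. The minimizer is indifferent when −14p − 16(1−p) = −15p − (1−p), giving p = 15/16.
Let the minimizer play s1 with probability q. The maximizer is indifferent when −14q − 15(1−q) = −16q − (1−q), giving q = 7/8.
The value is -14·(7/8) + (-15)·(1/8) = -113/8.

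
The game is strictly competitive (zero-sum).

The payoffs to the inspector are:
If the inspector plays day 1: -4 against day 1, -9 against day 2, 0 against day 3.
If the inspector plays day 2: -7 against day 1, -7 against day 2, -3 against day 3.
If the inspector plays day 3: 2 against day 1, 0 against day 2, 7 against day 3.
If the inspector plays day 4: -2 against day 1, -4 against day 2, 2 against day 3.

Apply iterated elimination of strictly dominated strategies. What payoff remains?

0

Row day 4 is strictly dominated by row day 3 (2>-2, 0>-4, 7>2); eliminate day 4.
Row day 2 is strictly dominated by row day 3 (2>-7, 0>-7, 7>-3); eliminate day 2.
Row day 1 is strictly dominated by row day 3 (2>-4, 0>-9, 7>0); eliminate day 1.
Column day 3 is strictly dominated by day 1 for the inspectee (2<7); eliminate day 3.
Column day 1 is strictly dominated by day 2 for the inspectee (0<2); eliminate day 1.
Only (day 3, day 2) remains, with payoff 0.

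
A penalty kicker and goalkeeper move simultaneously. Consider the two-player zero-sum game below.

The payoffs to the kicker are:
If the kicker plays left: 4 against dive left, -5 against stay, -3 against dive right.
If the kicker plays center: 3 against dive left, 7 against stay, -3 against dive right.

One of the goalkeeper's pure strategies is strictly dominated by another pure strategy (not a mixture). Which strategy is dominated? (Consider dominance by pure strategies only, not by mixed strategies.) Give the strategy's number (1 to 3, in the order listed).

1

The goalkeeper prefers columns that give the kicker less. Compare dive left with dive right: -3 < 4, -3 < 3.
So dive right strictly dominates dive left for the goalkeeper; dive left is strictly dominated.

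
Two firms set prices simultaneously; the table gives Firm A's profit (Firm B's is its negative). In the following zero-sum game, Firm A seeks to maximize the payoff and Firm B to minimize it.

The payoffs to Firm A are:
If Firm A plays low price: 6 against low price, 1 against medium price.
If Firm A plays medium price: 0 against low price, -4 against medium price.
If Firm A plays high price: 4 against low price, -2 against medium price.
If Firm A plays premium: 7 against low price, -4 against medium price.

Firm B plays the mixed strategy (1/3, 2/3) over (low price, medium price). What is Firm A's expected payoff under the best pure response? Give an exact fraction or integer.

8/3

low price: (6)·(1/3) + (1)·(2/3) = 8/3.
medium price: (0)·(1/3) + (-4)·(2/3) = -8/3.
high price: (4)·(1/3) + (-2)·(2/3) = 0.
premium: (7)·(1/3) + (-4)·(2/3) = -1/3.
The best pure response is low price with expected payoff 8/3.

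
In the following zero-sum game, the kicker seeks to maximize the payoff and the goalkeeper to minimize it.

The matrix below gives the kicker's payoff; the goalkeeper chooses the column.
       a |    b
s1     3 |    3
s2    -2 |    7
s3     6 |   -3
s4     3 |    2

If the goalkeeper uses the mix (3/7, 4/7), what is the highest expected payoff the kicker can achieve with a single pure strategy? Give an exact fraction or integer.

s1: (3)·(3/7) + (3)·(4/7) = 3.
s2: (-2)·(3/7) + (7)·(4/7) = 22/7.
s3: (6)·(3/7) + (-3)·(4/7) = 6/7.
s4: (3)·(3/7) + (2)·(4/7) = 17/7.
The best pure response is s2 with expected payoff 22/7.

22/7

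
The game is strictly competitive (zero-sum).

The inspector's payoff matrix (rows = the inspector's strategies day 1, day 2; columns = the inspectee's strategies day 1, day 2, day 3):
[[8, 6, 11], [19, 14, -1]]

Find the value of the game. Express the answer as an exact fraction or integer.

8

Column day 1 is strictly dominated by day 2 for the inspectee (it gives the inspector more in every row).
The remaining 2×2 game on (day 1, day 2) × (day 2, day 3) has no saddle point. Let the inspector play day 1 with probability p; indifference gives 6p + 14(1−p) = 11p − (1−p), so p = 3/4.
Similarly the inspectee's optimal q on day 2 is 3/5, and the value is 6·(3/5) + (11)·(2/5) = 8.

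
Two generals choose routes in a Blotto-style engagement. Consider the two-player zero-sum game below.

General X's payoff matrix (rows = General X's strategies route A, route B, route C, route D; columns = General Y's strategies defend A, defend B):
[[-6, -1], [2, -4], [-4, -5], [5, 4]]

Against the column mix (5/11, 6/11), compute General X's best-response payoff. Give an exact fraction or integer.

route A: (-6)·(5/11) + (-1)·(6/11) = -36/11.
route B: (2)·(5/11) + (-4)·(6/11) = -14/11.
route C: (-4)·(5/11) + (-5)·(6/11) = -50/11.
route D: (5)·(5/11) + (4)·(6/11) = 49/11.
The best pure response is route D with expected payoff 49/11.

49/11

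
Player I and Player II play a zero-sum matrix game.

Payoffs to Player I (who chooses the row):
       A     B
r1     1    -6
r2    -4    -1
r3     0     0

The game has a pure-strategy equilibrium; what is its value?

Row minima: -6, -4, 0 → Player I's maximin is 0.
Column maxima: 1, 0 → Player II's minimax is 0.
They coincide at (r3, B), so the value is 0.

0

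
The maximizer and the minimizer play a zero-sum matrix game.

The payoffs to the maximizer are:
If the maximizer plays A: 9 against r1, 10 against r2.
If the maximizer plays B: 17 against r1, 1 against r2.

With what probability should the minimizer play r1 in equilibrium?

Row minima are 9 and 1, so the maximizer's maximin is 9; column maxima are 17 and 10, so the minimizer's minimax is 10. These differ, so the equilibrium is in mixed strategies.
Let the minimizer play r1 with probability q. The maximizer is indifferent when 9q + 10(1−q) = 17q + (1−q), giving q = 9/17.

9/17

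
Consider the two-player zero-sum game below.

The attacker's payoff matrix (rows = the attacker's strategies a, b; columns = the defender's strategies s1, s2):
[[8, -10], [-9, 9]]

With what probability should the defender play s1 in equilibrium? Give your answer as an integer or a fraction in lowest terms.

Row minima are -10 and -9, so the attacker's maximin is -9; column maxima are 8 and 9, so the defender's minimax is 8. These differ, so the equilibrium is in mixed strategies.
Let the defender play s1 with probability q. The attacker is indifferent when 8q − 10(1−q) = −9q + 9(1−q), giving q = 19/36.

19/36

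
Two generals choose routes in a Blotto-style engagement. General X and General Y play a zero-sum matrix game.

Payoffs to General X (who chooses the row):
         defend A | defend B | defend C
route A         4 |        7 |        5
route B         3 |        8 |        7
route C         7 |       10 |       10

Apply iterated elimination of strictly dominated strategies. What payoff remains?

Row route A is strictly dominated by row route C (7>4, 10>7, 10>5); eliminate route A.
Column defend C is strictly dominated by defend A for General Y (3<7, 7<10); eliminate defend C.
Column defend B is strictly dominated by defend A for General Y (3<8, 7<10); eliminate defend B.
Row route B is strictly dominated by row route C (7>3); eliminate route B.
Only (route C, defend A) remains, with payoff 7.

7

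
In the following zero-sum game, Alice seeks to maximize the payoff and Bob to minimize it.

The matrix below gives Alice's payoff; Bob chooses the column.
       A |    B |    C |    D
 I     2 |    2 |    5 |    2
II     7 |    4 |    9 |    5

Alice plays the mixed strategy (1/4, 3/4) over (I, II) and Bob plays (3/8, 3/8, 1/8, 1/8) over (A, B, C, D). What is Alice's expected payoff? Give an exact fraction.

Against (3/8, 3/8, 1/8, 1/8), each row's expected payoff is I: 19/8; II: 47/8.
Taking the (1/4, 3/4)-weighted average: (1/4)·(19/8) + (3/4)·(47/8) = 5.

5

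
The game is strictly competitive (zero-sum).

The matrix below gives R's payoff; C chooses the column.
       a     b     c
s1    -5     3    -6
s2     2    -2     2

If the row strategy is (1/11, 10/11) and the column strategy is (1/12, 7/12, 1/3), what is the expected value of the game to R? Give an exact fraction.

-4/11

Against (1/12, 7/12, 1/3), each row's expected payoff is s1: -2/3; s2: -1/3.
Taking the (1/11, 10/11)-weighted average: (1/11)·(-2/3) + (10/11)·(-1/3) = -4/11.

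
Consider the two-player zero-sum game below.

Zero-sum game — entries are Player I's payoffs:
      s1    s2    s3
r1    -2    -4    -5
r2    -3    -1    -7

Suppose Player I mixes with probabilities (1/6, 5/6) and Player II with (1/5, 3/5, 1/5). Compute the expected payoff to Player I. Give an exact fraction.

Against (1/5, 3/5, 1/5), each row's expected payoff is r1: -19/5; r2: -13/5.
Taking the (1/6, 5/6)-weighted average: (1/6)·(-19/5) + (5/6)·(-13/5) = -14/5.

-14/5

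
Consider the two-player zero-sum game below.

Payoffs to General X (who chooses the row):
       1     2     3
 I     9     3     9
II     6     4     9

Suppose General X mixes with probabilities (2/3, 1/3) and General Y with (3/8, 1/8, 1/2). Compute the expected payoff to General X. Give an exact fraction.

95/12

Against (3/8, 1/8, 1/2), each row's expected payoff is I: 33/4; II: 29/4.
Taking the (2/3, 1/3)-weighted average: (2/3)·(33/4) + (1/3)·(29/4) = 95/12.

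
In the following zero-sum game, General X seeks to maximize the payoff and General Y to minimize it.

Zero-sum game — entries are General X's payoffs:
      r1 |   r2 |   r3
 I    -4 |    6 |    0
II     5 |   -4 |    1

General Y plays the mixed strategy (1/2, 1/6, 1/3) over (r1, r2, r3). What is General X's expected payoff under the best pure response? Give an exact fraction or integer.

13/6

I: (-4)·(1/2) + (6)·(1/6) + (0)·(1/3) = -1.
II: (5)·(1/2) + (-4)·(1/6) + (1)·(1/3) = 13/6.
The best pure response is II with expected payoff 13/6.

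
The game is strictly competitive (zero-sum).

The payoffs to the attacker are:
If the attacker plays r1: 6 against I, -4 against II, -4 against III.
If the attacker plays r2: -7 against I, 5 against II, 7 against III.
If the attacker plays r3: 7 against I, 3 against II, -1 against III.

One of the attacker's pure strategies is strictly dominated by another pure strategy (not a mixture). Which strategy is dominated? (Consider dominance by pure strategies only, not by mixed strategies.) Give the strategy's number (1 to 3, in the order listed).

Compare r1 with r3: 7 > 6, 3 > -4, -1 > -4.
So r3 strictly dominates r1 for the attacker; r1 is strictly dominated.

1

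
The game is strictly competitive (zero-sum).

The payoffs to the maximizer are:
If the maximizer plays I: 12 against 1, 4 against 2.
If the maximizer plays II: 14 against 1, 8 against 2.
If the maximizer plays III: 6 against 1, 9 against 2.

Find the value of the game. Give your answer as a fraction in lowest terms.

Row I is strictly dominated by row II, so the maximizer never plays it.
The remaining 2×2 game on (II, III) × (1, 2) has no saddle point. Let the maximizer play II with probability p; indifference gives 14p + 6(1−p) = 8p + 9(1−p), so p = 1/3.
Similarly the minimizer's optimal q on 1 is 1/9, and the value is 14·(1/9) + (8)·(8/9) = 26/3.

26/3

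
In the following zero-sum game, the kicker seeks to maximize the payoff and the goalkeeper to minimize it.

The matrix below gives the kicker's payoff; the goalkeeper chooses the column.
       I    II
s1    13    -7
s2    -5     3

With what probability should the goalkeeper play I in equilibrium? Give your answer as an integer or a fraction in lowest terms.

5/14

Row minima are -7 and -5, so the kicker's maximin is -5; column maxima are 13 and 3, so the goalkeeper's minimax is 3. These differ, so the equilibrium is in mixed strategies.
Let the goalkeeper play I with probability q. The kicker is indifferent when 13q − 7(1−q) = −5q + 3(1−q), giving q = 5/14.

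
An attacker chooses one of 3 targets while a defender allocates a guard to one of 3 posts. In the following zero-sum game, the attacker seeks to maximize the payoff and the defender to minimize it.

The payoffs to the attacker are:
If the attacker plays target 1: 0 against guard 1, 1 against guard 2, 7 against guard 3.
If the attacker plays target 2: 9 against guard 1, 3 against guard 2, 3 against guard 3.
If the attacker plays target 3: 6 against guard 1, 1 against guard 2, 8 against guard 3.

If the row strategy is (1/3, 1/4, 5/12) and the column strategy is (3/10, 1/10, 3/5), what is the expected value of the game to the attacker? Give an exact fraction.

Against (3/10, 1/10, 3/5), each row's expected payoff is target 1: 43/10; target 2: 24/5; target 3: 67/10.
Taking the (1/3, 1/4, 5/12)-weighted average: (1/3)·(43/10) + (1/4)·(24/5) + (5/12)·(67/10) = 217/40.

217/40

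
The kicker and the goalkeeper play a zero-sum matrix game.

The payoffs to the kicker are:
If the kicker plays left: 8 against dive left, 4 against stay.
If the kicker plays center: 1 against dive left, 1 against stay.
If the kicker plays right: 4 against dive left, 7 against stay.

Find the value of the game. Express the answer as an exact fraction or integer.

Row center is strictly dominated by row right, so the kicker never plays it.
The remaining 2×2 game on (left, right) × (dive left, stay) has no saddle point. Let the kicker play left with probability p; indifference gives 8p + 4(1−p) = 4p + 7(1−p), so p = 3/7.
Similarly the goalkeeper's optimal q on dive left is 3/7, and the value is 8·(3/7) + (4)·(4/7) = 40/7.

40/7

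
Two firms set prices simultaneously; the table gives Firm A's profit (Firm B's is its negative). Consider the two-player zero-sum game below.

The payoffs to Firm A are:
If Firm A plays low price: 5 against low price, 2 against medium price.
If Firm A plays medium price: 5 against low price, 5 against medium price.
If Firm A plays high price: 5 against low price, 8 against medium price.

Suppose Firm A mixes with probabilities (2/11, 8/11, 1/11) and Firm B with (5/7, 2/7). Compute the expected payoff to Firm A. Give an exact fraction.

379/77

Against (5/7, 2/7), each row's expected payoff is low price: 29/7; medium price: 5; high price: 41/7.
Taking the (2/11, 8/11, 1/11)-weighted average: (2/11)·(29/7) + (8/11)·(5) + (1/11)·(41/7) = 379/77.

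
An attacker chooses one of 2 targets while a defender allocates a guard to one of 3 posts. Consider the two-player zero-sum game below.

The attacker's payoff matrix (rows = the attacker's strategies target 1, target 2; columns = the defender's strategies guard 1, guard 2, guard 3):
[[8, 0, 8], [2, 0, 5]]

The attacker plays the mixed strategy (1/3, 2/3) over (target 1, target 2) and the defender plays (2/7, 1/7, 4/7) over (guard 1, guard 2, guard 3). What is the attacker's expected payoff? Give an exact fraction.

Against (2/7, 1/7, 4/7), each row's expected payoff is target 1: 48/7; target 2: 24/7.
Taking the (1/3, 2/3)-weighted average: (1/3)·(48/7) + (2/3)·(24/7) = 32/7.

32/7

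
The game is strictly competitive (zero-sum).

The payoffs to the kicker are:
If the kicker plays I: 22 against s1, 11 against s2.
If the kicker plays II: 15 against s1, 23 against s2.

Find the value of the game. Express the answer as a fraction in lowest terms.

341/19

Row minima are 11 and 15, so the kicker's maximin is 15; column maxima are 22 and 23, so the goalkeeper's minimax is 22. These differ, so the equilibrium is in mixed strategies.
Let the kicker play I with probability p. The goalkeeper is indifferent when 22p + 15(1−p) = 11p + 23(1−p), giving p = 8/19.
Let the goalkeeper play s1 with probability q. The kicker is indifferent when 22q + 11(1−q) = 15q + 23(1−q), giving q = 12/19.
The value is 22·(12/19) + (11)·(7/19) = 341/19.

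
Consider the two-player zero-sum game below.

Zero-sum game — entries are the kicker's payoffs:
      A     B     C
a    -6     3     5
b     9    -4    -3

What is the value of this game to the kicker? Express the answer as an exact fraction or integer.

3/22

Column C is strictly dominated by B for the goalkeeper (it gives the kicker more in every row).
The remaining 2×2 game on (a, b) × (A, B) has no saddle point. Let the kicker play a with probability p; indifference gives −6p + 9(1−p) = 3p − 4(1−p), so p = 13/22.
Similarly the goalkeeper's optimal q on A is 7/22, and the value is -6·(7/22) + (3)·(15/22) = 3/22.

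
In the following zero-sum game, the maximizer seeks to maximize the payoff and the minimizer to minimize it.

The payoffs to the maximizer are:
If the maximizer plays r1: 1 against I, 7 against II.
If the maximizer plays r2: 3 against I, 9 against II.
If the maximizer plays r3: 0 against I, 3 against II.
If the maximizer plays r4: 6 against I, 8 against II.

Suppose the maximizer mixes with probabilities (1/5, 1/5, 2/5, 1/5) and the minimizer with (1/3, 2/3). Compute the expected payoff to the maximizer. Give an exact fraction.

14/3

Against (1/3, 2/3), each row's expected payoff is r1: 5; r2: 7; r3: 2; r4: 22/3.
Taking the (1/5, 1/5, 2/5, 1/5)-weighted average: (1/5)·(5) + (1/5)·(7) + (2/5)·(2) + (1/5)·(22/3) = 14/3.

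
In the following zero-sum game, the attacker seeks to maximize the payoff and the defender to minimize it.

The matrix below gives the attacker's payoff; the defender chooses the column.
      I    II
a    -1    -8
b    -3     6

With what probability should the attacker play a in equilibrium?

9/16

Row minima are -8 and -3, so the attacker's maximin is -3; column maxima are -1 and 6, so the defender's minimax is -1. These differ, so the equilibrium is in mixed strategies.
Let the attacker play a with probability p. The defender is indifferent when −p − 3(1−p) = −8p + 6(1−p), giving p = 9/16.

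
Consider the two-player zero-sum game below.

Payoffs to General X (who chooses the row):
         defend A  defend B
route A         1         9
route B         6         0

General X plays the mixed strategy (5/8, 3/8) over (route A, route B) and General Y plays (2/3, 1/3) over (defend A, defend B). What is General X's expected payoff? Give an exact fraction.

Against (2/3, 1/3), each row's expected payoff is route A: 11/3; route B: 4.
Taking the (5/8, 3/8)-weighted average: (5/8)·(11/3) + (3/8)·(4) = 91/24.

91/24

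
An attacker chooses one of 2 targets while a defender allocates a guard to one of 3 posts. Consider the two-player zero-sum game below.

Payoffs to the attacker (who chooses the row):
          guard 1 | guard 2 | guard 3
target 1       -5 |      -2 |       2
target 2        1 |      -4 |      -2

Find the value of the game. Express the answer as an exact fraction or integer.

Column guard 3 is strictly dominated by guard 2 for the defender (it gives the attacker more in every row).
The remaining 2×2 game on (target 1, target 2) × (guard 1, guard 2) has no saddle point. Let the attacker play target 1 with probability p; indifference gives −5p + (1−p) = −2p − 4(1−p), so p = 5/8.
Similarly the defender's optimal q on guard 1 is 1/4, and the value is -5·(1/4) + (-2)·(3/4) = -11/4.

-11/4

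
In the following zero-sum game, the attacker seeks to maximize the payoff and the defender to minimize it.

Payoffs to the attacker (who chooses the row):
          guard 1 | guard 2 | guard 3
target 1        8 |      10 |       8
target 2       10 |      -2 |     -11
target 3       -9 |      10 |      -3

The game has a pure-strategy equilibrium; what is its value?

8

Row minima: 8, -11, -9 → the attacker's maximin is 8.
Column maxima: 10, 10, 8 → the defender's minimax is 8.
They coincide at (target 1, guard 3), so the value is 8.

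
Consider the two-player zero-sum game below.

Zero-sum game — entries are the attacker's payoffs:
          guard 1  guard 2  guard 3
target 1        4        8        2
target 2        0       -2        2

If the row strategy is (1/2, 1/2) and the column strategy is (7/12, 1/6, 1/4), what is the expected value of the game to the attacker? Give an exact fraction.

Against (7/12, 1/6, 1/4), each row's expected payoff is target 1: 25/6; target 2: 1/6.
Taking the (1/2, 1/2)-weighted average: (1/2)·(25/6) + (1/2)·(1/6) = 13/6.

13/6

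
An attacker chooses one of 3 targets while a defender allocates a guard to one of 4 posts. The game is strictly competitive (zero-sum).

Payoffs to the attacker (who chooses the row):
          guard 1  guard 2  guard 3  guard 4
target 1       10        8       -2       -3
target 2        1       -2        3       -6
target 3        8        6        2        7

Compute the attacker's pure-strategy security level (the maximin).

The worst-case payoff for each row is target 1: -3, target 2: -6, target 3: 2.
The best of these is 2.

2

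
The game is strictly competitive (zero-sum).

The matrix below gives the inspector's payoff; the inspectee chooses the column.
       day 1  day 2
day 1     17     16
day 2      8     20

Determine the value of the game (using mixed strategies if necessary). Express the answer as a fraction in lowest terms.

212/13

Row minima are 16 and 8, so the inspector's maximin is 16; column maxima are 17 and 20, so the inspectee's minimax is 17. These differ, so the equilibrium is in mixed strategies.
Let the inspector play day 1 with probability p. The inspectee is indifferent when 17p + 8(1−p) = 16p + 20(1−p), giving p = 12/13.
Let the inspectee play day 1 with probability q. The inspector is indifferent when 17q + 16(1−q) = 8q + 20(1−q), giving q = 4/13.
The value is 17·(4/13) + (16)·(9/13) = 212/13.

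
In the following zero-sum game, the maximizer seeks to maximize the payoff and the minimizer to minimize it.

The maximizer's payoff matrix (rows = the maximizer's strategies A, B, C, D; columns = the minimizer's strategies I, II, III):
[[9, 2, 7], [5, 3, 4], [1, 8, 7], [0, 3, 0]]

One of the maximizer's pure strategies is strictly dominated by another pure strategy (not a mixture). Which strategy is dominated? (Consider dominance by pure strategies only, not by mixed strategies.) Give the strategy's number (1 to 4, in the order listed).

Compare D with C: 1 > 0, 8 > 3, 7 > 0.
So C strictly dominates D for the maximizer; D is strictly dominated.

4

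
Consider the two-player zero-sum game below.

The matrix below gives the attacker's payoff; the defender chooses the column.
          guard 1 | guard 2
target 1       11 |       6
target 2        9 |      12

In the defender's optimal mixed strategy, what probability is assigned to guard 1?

3/4

Row minima are 6 and 9, so the attacker's maximin is 9; column maxima are 11 and 12, so the defender's minimax is 11. These differ, so the equilibrium is in mixed strategies.
Let the defender play guard 1 with probability q. The attacker is indifferent when 11q + 6(1−q) = 9q + 12(1−q), giving q = 3/4.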